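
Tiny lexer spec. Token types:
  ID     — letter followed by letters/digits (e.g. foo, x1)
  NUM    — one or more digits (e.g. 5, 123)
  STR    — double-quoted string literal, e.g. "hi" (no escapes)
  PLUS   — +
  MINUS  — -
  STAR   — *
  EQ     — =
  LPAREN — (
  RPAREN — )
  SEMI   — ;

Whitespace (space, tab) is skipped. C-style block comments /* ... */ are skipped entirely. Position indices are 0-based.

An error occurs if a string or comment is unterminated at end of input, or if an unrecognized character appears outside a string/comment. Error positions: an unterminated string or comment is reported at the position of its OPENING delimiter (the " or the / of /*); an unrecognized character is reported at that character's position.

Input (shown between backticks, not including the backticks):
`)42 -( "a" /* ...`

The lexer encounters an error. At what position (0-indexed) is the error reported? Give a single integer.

Answer: 11

Derivation:
pos=0: emit RPAREN ')'
pos=1: emit NUM '42' (now at pos=3)
pos=4: emit MINUS '-'
pos=5: emit LPAREN '('
pos=7: enter STRING mode
pos=7: emit STR "a" (now at pos=10)
pos=11: enter COMMENT mode (saw '/*')
pos=11: ERROR — unterminated comment (reached EOF)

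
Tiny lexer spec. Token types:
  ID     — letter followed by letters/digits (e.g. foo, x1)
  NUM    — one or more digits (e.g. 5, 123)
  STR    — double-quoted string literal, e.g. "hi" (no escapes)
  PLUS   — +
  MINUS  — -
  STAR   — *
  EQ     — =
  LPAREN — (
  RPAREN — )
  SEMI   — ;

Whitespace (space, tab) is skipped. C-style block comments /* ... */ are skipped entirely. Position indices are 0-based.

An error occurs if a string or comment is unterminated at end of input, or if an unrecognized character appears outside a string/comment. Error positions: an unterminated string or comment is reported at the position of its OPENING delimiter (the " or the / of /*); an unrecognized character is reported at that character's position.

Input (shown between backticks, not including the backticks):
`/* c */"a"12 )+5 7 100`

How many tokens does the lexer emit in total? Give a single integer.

Answer: 7

Derivation:
pos=0: enter COMMENT mode (saw '/*')
exit COMMENT mode (now at pos=7)
pos=7: enter STRING mode
pos=7: emit STR "a" (now at pos=10)
pos=10: emit NUM '12' (now at pos=12)
pos=13: emit RPAREN ')'
pos=14: emit PLUS '+'
pos=15: emit NUM '5' (now at pos=16)
pos=17: emit NUM '7' (now at pos=18)
pos=19: emit NUM '100' (now at pos=22)
DONE. 7 tokens: [STR, NUM, RPAREN, PLUS, NUM, NUM, NUM]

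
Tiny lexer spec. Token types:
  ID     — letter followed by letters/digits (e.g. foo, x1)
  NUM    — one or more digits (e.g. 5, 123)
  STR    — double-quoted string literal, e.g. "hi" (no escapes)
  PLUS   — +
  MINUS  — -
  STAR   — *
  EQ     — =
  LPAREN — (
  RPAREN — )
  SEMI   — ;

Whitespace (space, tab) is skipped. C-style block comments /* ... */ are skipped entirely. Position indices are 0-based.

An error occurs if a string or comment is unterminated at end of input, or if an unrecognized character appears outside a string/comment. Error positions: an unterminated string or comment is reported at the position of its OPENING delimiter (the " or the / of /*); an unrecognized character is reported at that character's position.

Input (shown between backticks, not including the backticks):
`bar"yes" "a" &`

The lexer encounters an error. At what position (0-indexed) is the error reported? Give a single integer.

pos=0: emit ID 'bar' (now at pos=3)
pos=3: enter STRING mode
pos=3: emit STR "yes" (now at pos=8)
pos=9: enter STRING mode
pos=9: emit STR "a" (now at pos=12)
pos=13: ERROR — unrecognized char '&'

Answer: 13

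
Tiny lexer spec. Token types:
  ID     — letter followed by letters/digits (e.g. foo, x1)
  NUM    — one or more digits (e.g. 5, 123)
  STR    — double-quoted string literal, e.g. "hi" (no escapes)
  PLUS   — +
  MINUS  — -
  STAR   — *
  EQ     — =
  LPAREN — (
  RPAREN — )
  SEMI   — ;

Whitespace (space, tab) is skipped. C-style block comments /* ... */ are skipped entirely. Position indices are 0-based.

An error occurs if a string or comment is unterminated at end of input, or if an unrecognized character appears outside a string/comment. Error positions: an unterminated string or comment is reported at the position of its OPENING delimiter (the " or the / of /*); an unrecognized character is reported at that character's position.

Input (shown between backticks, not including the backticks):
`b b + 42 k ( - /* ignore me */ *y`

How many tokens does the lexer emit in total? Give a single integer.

pos=0: emit ID 'b' (now at pos=1)
pos=2: emit ID 'b' (now at pos=3)
pos=4: emit PLUS '+'
pos=6: emit NUM '42' (now at pos=8)
pos=9: emit ID 'k' (now at pos=10)
pos=11: emit LPAREN '('
pos=13: emit MINUS '-'
pos=15: enter COMMENT mode (saw '/*')
exit COMMENT mode (now at pos=30)
pos=31: emit STAR '*'
pos=32: emit ID 'y' (now at pos=33)
DONE. 9 tokens: [ID, ID, PLUS, NUM, ID, LPAREN, MINUS, STAR, ID]

Answer: 9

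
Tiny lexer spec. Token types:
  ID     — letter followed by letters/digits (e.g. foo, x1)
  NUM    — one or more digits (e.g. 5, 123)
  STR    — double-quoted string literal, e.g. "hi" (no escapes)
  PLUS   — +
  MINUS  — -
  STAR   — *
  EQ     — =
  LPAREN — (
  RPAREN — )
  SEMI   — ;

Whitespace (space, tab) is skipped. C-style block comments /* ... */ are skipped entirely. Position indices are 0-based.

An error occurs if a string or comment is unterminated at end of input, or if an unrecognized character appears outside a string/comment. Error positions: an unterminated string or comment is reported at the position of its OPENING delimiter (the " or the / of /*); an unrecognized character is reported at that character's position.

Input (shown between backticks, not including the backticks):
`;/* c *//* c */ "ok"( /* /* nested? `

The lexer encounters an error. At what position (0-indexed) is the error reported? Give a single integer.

pos=0: emit SEMI ';'
pos=1: enter COMMENT mode (saw '/*')
exit COMMENT mode (now at pos=8)
pos=8: enter COMMENT mode (saw '/*')
exit COMMENT mode (now at pos=15)
pos=16: enter STRING mode
pos=16: emit STR "ok" (now at pos=20)
pos=20: emit LPAREN '('
pos=22: enter COMMENT mode (saw '/*')
pos=22: ERROR — unterminated comment (reached EOF)

Answer: 22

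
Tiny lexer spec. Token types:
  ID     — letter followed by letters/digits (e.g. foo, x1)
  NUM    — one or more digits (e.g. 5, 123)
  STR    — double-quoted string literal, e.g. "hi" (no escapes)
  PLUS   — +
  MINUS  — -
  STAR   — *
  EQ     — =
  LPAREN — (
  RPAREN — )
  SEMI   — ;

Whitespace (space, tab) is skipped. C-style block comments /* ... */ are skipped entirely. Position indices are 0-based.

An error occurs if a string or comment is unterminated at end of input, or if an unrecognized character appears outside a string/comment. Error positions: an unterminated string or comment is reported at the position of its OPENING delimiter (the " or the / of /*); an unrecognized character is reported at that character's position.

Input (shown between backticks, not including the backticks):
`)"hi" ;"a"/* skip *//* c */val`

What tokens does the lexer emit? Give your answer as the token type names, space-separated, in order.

pos=0: emit RPAREN ')'
pos=1: enter STRING mode
pos=1: emit STR "hi" (now at pos=5)
pos=6: emit SEMI ';'
pos=7: enter STRING mode
pos=7: emit STR "a" (now at pos=10)
pos=10: enter COMMENT mode (saw '/*')
exit COMMENT mode (now at pos=20)
pos=20: enter COMMENT mode (saw '/*')
exit COMMENT mode (now at pos=27)
pos=27: emit ID 'val' (now at pos=30)
DONE. 5 tokens: [RPAREN, STR, SEMI, STR, ID]

Answer: RPAREN STR SEMI STR ID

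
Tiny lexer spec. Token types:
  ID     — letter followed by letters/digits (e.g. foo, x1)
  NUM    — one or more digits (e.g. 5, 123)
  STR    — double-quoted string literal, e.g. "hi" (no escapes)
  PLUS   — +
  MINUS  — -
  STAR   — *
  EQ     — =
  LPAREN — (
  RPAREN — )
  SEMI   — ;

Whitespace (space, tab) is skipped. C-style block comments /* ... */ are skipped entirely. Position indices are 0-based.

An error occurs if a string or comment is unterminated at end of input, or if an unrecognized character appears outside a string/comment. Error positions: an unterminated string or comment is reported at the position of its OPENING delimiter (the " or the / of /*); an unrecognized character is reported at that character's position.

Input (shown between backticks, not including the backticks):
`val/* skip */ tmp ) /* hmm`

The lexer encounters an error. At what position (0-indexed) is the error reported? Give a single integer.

pos=0: emit ID 'val' (now at pos=3)
pos=3: enter COMMENT mode (saw '/*')
exit COMMENT mode (now at pos=13)
pos=14: emit ID 'tmp' (now at pos=17)
pos=18: emit RPAREN ')'
pos=20: enter COMMENT mode (saw '/*')
pos=20: ERROR — unterminated comment (reached EOF)

Answer: 20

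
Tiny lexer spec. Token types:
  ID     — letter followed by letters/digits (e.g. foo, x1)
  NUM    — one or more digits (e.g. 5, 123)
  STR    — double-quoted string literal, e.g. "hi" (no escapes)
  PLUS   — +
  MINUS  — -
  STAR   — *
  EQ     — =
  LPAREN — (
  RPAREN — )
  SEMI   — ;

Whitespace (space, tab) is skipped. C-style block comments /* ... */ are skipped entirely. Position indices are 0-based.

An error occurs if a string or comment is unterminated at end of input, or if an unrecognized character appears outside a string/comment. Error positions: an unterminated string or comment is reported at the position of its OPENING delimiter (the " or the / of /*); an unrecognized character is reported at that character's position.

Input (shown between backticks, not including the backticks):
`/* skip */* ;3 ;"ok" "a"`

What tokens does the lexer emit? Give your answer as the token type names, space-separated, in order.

Answer: STAR SEMI NUM SEMI STR STR

Derivation:
pos=0: enter COMMENT mode (saw '/*')
exit COMMENT mode (now at pos=10)
pos=10: emit STAR '*'
pos=12: emit SEMI ';'
pos=13: emit NUM '3' (now at pos=14)
pos=15: emit SEMI ';'
pos=16: enter STRING mode
pos=16: emit STR "ok" (now at pos=20)
pos=21: enter STRING mode
pos=21: emit STR "a" (now at pos=24)
DONE. 6 tokens: [STAR, SEMI, NUM, SEMI, STR, STR]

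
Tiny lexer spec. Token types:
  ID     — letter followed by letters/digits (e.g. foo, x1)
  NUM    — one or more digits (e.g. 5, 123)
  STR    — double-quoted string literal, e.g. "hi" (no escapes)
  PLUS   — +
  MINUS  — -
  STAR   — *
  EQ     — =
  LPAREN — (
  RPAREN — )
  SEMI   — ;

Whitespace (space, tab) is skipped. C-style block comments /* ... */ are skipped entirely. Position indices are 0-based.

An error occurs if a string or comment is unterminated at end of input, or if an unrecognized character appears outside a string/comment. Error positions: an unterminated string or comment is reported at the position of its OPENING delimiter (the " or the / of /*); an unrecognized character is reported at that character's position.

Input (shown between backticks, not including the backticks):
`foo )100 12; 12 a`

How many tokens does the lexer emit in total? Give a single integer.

Answer: 7

Derivation:
pos=0: emit ID 'foo' (now at pos=3)
pos=4: emit RPAREN ')'
pos=5: emit NUM '100' (now at pos=8)
pos=9: emit NUM '12' (now at pos=11)
pos=11: emit SEMI ';'
pos=13: emit NUM '12' (now at pos=15)
pos=16: emit ID 'a' (now at pos=17)
DONE. 7 tokens: [ID, RPAREN, NUM, NUM, SEMI, NUM, ID]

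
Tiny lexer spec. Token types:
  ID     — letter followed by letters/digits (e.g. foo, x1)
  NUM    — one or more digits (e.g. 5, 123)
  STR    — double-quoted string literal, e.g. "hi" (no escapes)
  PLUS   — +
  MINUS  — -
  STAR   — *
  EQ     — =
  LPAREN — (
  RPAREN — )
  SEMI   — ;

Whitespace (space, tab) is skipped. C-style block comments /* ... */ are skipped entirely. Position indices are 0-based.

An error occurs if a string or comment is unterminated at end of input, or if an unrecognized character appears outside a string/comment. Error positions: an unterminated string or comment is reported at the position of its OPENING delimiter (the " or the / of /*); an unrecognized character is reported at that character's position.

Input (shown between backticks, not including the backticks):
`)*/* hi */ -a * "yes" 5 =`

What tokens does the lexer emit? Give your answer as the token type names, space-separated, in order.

Answer: RPAREN STAR MINUS ID STAR STR NUM EQ

Derivation:
pos=0: emit RPAREN ')'
pos=1: emit STAR '*'
pos=2: enter COMMENT mode (saw '/*')
exit COMMENT mode (now at pos=10)
pos=11: emit MINUS '-'
pos=12: emit ID 'a' (now at pos=13)
pos=14: emit STAR '*'
pos=16: enter STRING mode
pos=16: emit STR "yes" (now at pos=21)
pos=22: emit NUM '5' (now at pos=23)
pos=24: emit EQ '='
DONE. 8 tokens: [RPAREN, STAR, MINUS, ID, STAR, STR, NUM, EQ]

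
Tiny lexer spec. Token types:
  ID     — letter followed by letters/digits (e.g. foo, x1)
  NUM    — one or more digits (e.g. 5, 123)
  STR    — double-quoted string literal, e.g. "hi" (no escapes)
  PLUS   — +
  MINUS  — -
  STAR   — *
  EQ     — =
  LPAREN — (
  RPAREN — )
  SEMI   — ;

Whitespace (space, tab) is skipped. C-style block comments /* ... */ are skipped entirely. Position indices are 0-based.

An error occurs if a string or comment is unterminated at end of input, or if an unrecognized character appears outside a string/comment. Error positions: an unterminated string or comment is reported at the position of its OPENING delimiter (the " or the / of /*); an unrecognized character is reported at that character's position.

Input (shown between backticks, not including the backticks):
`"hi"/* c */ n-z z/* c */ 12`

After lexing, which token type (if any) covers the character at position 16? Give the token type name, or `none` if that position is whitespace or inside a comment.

pos=0: enter STRING mode
pos=0: emit STR "hi" (now at pos=4)
pos=4: enter COMMENT mode (saw '/*')
exit COMMENT mode (now at pos=11)
pos=12: emit ID 'n' (now at pos=13)
pos=13: emit MINUS '-'
pos=14: emit ID 'z' (now at pos=15)
pos=16: emit ID 'z' (now at pos=17)
pos=17: enter COMMENT mode (saw '/*')
exit COMMENT mode (now at pos=24)
pos=25: emit NUM '12' (now at pos=27)
DONE. 6 tokens: [STR, ID, MINUS, ID, ID, NUM]
Position 16: char is 'z' -> ID

Answer: ID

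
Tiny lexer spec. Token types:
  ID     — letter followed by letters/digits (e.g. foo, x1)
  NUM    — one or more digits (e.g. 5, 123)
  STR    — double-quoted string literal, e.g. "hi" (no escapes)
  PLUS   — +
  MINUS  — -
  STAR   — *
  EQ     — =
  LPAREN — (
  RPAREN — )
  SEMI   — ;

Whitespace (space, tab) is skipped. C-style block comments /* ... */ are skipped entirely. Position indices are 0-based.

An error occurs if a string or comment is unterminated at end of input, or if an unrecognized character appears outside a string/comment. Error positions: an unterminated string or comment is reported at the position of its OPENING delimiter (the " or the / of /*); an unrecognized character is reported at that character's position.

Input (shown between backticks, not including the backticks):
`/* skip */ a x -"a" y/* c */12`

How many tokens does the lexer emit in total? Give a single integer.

pos=0: enter COMMENT mode (saw '/*')
exit COMMENT mode (now at pos=10)
pos=11: emit ID 'a' (now at pos=12)
pos=13: emit ID 'x' (now at pos=14)
pos=15: emit MINUS '-'
pos=16: enter STRING mode
pos=16: emit STR "a" (now at pos=19)
pos=20: emit ID 'y' (now at pos=21)
pos=21: enter COMMENT mode (saw '/*')
exit COMMENT mode (now at pos=28)
pos=28: emit NUM '12' (now at pos=30)
DONE. 6 tokens: [ID, ID, MINUS, STR, ID, NUM]

Answer: 6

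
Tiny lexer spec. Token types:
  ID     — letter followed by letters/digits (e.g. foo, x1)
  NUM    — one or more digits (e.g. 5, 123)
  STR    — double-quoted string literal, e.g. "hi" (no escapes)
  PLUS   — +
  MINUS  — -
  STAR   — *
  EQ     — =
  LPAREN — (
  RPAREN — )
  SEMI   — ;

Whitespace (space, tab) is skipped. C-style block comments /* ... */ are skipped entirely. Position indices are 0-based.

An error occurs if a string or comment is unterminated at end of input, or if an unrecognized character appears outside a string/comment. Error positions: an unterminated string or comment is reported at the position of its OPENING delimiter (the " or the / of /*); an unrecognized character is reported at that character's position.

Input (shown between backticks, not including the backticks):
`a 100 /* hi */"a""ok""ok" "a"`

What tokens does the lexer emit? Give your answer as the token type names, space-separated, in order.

Answer: ID NUM STR STR STR STR

Derivation:
pos=0: emit ID 'a' (now at pos=1)
pos=2: emit NUM '100' (now at pos=5)
pos=6: enter COMMENT mode (saw '/*')
exit COMMENT mode (now at pos=14)
pos=14: enter STRING mode
pos=14: emit STR "a" (now at pos=17)
pos=17: enter STRING mode
pos=17: emit STR "ok" (now at pos=21)
pos=21: enter STRING mode
pos=21: emit STR "ok" (now at pos=25)
pos=26: enter STRING mode
pos=26: emit STR "a" (now at pos=29)
DONE. 6 tokens: [ID, NUM, STR, STR, STR, STR]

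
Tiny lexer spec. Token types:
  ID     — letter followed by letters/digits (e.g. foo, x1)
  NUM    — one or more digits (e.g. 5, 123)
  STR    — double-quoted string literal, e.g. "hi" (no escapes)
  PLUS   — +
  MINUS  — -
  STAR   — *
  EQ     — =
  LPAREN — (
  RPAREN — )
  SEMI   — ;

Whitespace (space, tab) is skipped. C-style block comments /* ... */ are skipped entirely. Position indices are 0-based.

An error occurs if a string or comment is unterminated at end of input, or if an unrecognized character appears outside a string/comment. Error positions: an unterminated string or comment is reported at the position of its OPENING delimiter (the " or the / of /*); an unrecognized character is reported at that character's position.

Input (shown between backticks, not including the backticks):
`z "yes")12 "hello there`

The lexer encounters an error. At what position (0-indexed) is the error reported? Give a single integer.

Answer: 11

Derivation:
pos=0: emit ID 'z' (now at pos=1)
pos=2: enter STRING mode
pos=2: emit STR "yes" (now at pos=7)
pos=7: emit RPAREN ')'
pos=8: emit NUM '12' (now at pos=10)
pos=11: enter STRING mode
pos=11: ERROR — unterminated string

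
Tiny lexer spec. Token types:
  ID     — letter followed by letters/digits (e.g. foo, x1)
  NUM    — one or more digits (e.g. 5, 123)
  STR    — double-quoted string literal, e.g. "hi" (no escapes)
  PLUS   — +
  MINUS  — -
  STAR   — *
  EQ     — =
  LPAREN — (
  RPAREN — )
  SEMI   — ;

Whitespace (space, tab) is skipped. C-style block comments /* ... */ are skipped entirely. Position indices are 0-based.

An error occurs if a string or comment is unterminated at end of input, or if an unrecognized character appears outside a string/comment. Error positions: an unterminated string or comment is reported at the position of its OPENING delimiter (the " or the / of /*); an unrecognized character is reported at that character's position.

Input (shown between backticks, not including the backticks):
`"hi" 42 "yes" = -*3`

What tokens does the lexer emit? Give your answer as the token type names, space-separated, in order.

pos=0: enter STRING mode
pos=0: emit STR "hi" (now at pos=4)
pos=5: emit NUM '42' (now at pos=7)
pos=8: enter STRING mode
pos=8: emit STR "yes" (now at pos=13)
pos=14: emit EQ '='
pos=16: emit MINUS '-'
pos=17: emit STAR '*'
pos=18: emit NUM '3' (now at pos=19)
DONE. 7 tokens: [STR, NUM, STR, EQ, MINUS, STAR, NUM]

Answer: STR NUM STR EQ MINUS STAR NUM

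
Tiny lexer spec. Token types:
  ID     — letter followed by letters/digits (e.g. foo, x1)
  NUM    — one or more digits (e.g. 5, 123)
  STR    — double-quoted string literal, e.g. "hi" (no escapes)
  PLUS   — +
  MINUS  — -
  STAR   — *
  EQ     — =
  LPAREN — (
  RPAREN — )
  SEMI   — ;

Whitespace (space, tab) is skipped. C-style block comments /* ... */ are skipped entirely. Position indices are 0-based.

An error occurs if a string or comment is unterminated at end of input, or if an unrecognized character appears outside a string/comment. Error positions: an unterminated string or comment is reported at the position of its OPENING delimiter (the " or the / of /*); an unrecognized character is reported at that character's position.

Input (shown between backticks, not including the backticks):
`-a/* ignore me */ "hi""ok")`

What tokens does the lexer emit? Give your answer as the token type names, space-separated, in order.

pos=0: emit MINUS '-'
pos=1: emit ID 'a' (now at pos=2)
pos=2: enter COMMENT mode (saw '/*')
exit COMMENT mode (now at pos=17)
pos=18: enter STRING mode
pos=18: emit STR "hi" (now at pos=22)
pos=22: enter STRING mode
pos=22: emit STR "ok" (now at pos=26)
pos=26: emit RPAREN ')'
DONE. 5 tokens: [MINUS, ID, STR, STR, RPAREN]

Answer: MINUS ID STR STR RPAREN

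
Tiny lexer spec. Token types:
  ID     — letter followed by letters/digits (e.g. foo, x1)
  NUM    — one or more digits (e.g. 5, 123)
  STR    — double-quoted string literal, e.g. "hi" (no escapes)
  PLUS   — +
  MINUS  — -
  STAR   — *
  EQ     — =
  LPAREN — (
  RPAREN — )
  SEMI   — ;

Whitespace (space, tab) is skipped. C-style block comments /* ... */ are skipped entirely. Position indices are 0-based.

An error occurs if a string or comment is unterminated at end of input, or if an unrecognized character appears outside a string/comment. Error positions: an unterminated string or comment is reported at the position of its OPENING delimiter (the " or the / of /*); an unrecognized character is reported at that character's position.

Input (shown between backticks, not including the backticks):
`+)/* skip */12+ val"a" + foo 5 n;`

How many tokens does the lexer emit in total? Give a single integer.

Answer: 11

Derivation:
pos=0: emit PLUS '+'
pos=1: emit RPAREN ')'
pos=2: enter COMMENT mode (saw '/*')
exit COMMENT mode (now at pos=12)
pos=12: emit NUM '12' (now at pos=14)
pos=14: emit PLUS '+'
pos=16: emit ID 'val' (now at pos=19)
pos=19: enter STRING mode
pos=19: emit STR "a" (now at pos=22)
pos=23: emit PLUS '+'
pos=25: emit ID 'foo' (now at pos=28)
pos=29: emit NUM '5' (now at pos=30)
pos=31: emit ID 'n' (now at pos=32)
pos=32: emit SEMI ';'
DONE. 11 tokens: [PLUS, RPAREN, NUM, PLUS, ID, STR, PLUS, ID, NUM, ID, SEMI]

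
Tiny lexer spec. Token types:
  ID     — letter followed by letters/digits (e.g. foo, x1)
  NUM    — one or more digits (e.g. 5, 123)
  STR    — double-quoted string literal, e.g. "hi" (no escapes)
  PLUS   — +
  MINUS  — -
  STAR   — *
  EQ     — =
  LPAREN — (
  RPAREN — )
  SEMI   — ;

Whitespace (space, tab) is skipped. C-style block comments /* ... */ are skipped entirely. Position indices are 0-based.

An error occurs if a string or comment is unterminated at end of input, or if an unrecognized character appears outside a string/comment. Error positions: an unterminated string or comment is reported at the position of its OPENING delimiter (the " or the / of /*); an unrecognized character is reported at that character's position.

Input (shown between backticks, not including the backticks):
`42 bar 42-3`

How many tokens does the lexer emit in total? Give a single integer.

Answer: 5

Derivation:
pos=0: emit NUM '42' (now at pos=2)
pos=3: emit ID 'bar' (now at pos=6)
pos=7: emit NUM '42' (now at pos=9)
pos=9: emit MINUS '-'
pos=10: emit NUM '3' (now at pos=11)
DONE. 5 tokens: [NUM, ID, NUM, MINUS, NUM]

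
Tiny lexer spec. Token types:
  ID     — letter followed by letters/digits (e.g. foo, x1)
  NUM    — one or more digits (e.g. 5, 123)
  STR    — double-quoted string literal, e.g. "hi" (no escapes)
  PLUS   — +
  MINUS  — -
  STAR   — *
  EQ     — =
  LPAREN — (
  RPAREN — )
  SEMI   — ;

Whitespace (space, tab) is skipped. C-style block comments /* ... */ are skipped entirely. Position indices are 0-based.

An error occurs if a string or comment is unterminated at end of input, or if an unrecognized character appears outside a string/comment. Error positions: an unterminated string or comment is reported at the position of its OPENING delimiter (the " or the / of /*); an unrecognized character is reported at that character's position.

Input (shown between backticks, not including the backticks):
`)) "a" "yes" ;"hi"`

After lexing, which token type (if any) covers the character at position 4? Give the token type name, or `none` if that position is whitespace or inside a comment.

pos=0: emit RPAREN ')'
pos=1: emit RPAREN ')'
pos=3: enter STRING mode
pos=3: emit STR "a" (now at pos=6)
pos=7: enter STRING mode
pos=7: emit STR "yes" (now at pos=12)
pos=13: emit SEMI ';'
pos=14: enter STRING mode
pos=14: emit STR "hi" (now at pos=18)
DONE. 6 tokens: [RPAREN, RPAREN, STR, STR, SEMI, STR]
Position 4: char is 'a' -> STR

Answer: STR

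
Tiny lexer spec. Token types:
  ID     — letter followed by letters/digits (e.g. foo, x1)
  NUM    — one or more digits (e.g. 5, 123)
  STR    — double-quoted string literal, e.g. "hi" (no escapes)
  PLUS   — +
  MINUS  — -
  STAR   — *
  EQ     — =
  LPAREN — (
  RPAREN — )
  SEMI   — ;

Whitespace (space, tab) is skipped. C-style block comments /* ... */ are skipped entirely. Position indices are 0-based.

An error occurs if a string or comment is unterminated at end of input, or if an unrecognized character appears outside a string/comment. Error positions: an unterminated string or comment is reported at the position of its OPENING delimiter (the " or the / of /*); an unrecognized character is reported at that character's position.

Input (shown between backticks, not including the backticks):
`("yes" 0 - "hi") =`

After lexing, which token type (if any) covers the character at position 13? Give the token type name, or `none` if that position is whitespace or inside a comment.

pos=0: emit LPAREN '('
pos=1: enter STRING mode
pos=1: emit STR "yes" (now at pos=6)
pos=7: emit NUM '0' (now at pos=8)
pos=9: emit MINUS '-'
pos=11: enter STRING mode
pos=11: emit STR "hi" (now at pos=15)
pos=15: emit RPAREN ')'
pos=17: emit EQ '='
DONE. 7 tokens: [LPAREN, STR, NUM, MINUS, STR, RPAREN, EQ]
Position 13: char is 'i' -> STR

Answer: STR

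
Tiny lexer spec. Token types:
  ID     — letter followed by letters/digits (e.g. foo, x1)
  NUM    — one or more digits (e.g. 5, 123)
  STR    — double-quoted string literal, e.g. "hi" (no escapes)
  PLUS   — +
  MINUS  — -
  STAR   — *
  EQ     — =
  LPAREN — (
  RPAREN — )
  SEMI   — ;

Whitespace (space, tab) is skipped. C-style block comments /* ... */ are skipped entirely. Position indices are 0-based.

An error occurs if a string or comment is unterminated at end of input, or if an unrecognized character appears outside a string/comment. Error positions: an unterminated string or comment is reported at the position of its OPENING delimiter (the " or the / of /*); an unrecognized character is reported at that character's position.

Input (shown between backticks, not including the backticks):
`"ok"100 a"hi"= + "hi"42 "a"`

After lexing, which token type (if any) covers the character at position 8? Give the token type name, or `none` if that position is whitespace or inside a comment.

Answer: ID

Derivation:
pos=0: enter STRING mode
pos=0: emit STR "ok" (now at pos=4)
pos=4: emit NUM '100' (now at pos=7)
pos=8: emit ID 'a' (now at pos=9)
pos=9: enter STRING mode
pos=9: emit STR "hi" (now at pos=13)
pos=13: emit EQ '='
pos=15: emit PLUS '+'
pos=17: enter STRING mode
pos=17: emit STR "hi" (now at pos=21)
pos=21: emit NUM '42' (now at pos=23)
pos=24: enter STRING mode
pos=24: emit STR "a" (now at pos=27)
DONE. 9 tokens: [STR, NUM, ID, STR, EQ, PLUS, STR, NUM, STR]
Position 8: char is 'a' -> ID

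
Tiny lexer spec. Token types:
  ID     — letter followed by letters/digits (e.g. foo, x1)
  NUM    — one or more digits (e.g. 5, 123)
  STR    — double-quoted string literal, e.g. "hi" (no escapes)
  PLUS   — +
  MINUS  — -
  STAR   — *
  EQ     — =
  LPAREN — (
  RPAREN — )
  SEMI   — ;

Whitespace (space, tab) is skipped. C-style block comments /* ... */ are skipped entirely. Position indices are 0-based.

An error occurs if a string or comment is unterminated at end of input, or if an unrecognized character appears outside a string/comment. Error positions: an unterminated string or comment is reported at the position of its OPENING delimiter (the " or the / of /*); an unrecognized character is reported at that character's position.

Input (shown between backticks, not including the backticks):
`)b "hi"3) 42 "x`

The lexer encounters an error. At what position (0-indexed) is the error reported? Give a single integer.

pos=0: emit RPAREN ')'
pos=1: emit ID 'b' (now at pos=2)
pos=3: enter STRING mode
pos=3: emit STR "hi" (now at pos=7)
pos=7: emit NUM '3' (now at pos=8)
pos=8: emit RPAREN ')'
pos=10: emit NUM '42' (now at pos=12)
pos=13: enter STRING mode
pos=13: ERROR — unterminated string

Answer: 13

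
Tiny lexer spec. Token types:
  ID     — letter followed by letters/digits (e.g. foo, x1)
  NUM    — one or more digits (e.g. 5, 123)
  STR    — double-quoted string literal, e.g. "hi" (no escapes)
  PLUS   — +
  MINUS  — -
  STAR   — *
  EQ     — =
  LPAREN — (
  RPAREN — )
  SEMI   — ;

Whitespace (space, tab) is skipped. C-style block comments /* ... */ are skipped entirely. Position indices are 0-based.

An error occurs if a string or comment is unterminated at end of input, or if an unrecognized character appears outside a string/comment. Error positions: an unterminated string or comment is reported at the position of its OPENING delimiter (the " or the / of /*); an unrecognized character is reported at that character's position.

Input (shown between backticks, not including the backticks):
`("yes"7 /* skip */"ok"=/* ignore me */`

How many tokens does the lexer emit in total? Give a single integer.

pos=0: emit LPAREN '('
pos=1: enter STRING mode
pos=1: emit STR "yes" (now at pos=6)
pos=6: emit NUM '7' (now at pos=7)
pos=8: enter COMMENT mode (saw '/*')
exit COMMENT mode (now at pos=18)
pos=18: enter STRING mode
pos=18: emit STR "ok" (now at pos=22)
pos=22: emit EQ '='
pos=23: enter COMMENT mode (saw '/*')
exit COMMENT mode (now at pos=38)
DONE. 5 tokens: [LPAREN, STR, NUM, STR, EQ]

Answer: 5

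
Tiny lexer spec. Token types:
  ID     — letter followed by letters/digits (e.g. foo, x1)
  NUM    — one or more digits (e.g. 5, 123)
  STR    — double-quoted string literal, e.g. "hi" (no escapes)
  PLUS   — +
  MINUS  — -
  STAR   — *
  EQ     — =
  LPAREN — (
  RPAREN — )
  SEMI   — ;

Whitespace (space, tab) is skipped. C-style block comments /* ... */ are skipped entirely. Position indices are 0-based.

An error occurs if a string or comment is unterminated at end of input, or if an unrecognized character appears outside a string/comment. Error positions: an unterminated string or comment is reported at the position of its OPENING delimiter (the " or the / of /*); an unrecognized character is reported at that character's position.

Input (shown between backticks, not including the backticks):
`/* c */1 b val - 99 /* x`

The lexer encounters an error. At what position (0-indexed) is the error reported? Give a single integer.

Answer: 20

Derivation:
pos=0: enter COMMENT mode (saw '/*')
exit COMMENT mode (now at pos=7)
pos=7: emit NUM '1' (now at pos=8)
pos=9: emit ID 'b' (now at pos=10)
pos=11: emit ID 'val' (now at pos=14)
pos=15: emit MINUS '-'
pos=17: emit NUM '99' (now at pos=19)
pos=20: enter COMMENT mode (saw '/*')
pos=20: ERROR — unterminated comment (reached EOF)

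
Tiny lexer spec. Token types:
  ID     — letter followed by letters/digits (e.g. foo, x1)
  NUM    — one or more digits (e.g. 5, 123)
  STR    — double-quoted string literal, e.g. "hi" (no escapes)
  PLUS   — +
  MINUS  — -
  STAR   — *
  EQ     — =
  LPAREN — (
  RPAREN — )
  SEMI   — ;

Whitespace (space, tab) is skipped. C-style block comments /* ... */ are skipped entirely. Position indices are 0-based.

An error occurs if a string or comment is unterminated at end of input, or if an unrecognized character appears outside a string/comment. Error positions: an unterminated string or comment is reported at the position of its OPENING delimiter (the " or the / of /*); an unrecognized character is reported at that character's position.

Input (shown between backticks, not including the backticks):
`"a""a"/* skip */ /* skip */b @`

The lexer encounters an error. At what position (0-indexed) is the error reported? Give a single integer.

Answer: 29

Derivation:
pos=0: enter STRING mode
pos=0: emit STR "a" (now at pos=3)
pos=3: enter STRING mode
pos=3: emit STR "a" (now at pos=6)
pos=6: enter COMMENT mode (saw '/*')
exit COMMENT mode (now at pos=16)
pos=17: enter COMMENT mode (saw '/*')
exit COMMENT mode (now at pos=27)
pos=27: emit ID 'b' (now at pos=28)
pos=29: ERROR — unrecognized char '@'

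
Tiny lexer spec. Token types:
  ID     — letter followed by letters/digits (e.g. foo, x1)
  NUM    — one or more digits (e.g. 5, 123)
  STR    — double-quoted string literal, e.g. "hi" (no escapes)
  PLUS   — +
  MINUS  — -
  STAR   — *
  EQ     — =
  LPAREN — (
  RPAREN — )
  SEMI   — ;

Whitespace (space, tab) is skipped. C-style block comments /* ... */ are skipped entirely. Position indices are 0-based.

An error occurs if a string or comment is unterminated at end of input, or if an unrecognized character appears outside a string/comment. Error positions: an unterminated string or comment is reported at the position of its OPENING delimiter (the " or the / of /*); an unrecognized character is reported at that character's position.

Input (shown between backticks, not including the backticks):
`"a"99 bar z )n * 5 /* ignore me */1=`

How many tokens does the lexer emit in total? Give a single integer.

pos=0: enter STRING mode
pos=0: emit STR "a" (now at pos=3)
pos=3: emit NUM '99' (now at pos=5)
pos=6: emit ID 'bar' (now at pos=9)
pos=10: emit ID 'z' (now at pos=11)
pos=12: emit RPAREN ')'
pos=13: emit ID 'n' (now at pos=14)
pos=15: emit STAR '*'
pos=17: emit NUM '5' (now at pos=18)
pos=19: enter COMMENT mode (saw '/*')
exit COMMENT mode (now at pos=34)
pos=34: emit NUM '1' (now at pos=35)
pos=35: emit EQ '='
DONE. 10 tokens: [STR, NUM, ID, ID, RPAREN, ID, STAR, NUM, NUM, EQ]

Answer: 10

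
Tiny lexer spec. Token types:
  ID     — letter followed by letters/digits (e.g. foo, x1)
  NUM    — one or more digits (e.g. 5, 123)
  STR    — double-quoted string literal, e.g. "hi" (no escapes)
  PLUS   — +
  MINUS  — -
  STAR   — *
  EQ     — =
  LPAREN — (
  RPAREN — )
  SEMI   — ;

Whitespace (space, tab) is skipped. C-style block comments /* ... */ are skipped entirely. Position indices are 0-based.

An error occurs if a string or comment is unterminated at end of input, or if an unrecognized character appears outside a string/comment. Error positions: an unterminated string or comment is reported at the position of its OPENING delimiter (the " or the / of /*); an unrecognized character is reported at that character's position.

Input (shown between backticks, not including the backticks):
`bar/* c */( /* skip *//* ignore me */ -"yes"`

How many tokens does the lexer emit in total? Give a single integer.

Answer: 4

Derivation:
pos=0: emit ID 'bar' (now at pos=3)
pos=3: enter COMMENT mode (saw '/*')
exit COMMENT mode (now at pos=10)
pos=10: emit LPAREN '('
pos=12: enter COMMENT mode (saw '/*')
exit COMMENT mode (now at pos=22)
pos=22: enter COMMENT mode (saw '/*')
exit COMMENT mode (now at pos=37)
pos=38: emit MINUS '-'
pos=39: enter STRING mode
pos=39: emit STR "yes" (now at pos=44)
DONE. 4 tokens: [ID, LPAREN, MINUS, STR]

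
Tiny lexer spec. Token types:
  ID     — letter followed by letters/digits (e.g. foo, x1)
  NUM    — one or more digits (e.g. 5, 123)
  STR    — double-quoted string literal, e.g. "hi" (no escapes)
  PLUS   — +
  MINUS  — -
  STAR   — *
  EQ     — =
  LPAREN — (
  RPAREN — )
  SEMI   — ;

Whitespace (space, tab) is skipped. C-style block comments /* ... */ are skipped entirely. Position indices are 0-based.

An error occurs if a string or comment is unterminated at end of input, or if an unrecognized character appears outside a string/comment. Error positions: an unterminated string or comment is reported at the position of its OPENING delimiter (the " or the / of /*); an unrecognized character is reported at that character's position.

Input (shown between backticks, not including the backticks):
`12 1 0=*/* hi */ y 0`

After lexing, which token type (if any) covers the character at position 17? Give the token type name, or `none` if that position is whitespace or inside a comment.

pos=0: emit NUM '12' (now at pos=2)
pos=3: emit NUM '1' (now at pos=4)
pos=5: emit NUM '0' (now at pos=6)
pos=6: emit EQ '='
pos=7: emit STAR '*'
pos=8: enter COMMENT mode (saw '/*')
exit COMMENT mode (now at pos=16)
pos=17: emit ID 'y' (now at pos=18)
pos=19: emit NUM '0' (now at pos=20)
DONE. 7 tokens: [NUM, NUM, NUM, EQ, STAR, ID, NUM]
Position 17: char is 'y' -> ID

Answer: ID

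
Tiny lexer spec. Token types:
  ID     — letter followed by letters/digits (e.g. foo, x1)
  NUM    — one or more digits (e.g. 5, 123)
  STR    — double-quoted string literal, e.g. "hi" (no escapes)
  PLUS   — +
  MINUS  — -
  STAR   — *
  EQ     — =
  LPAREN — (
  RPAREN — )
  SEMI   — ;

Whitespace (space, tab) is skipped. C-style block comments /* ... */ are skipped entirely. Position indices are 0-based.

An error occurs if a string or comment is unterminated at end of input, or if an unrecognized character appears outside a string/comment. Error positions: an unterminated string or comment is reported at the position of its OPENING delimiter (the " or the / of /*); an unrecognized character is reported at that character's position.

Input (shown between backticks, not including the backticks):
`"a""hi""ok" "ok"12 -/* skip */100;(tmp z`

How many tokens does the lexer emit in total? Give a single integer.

pos=0: enter STRING mode
pos=0: emit STR "a" (now at pos=3)
pos=3: enter STRING mode
pos=3: emit STR "hi" (now at pos=7)
pos=7: enter STRING mode
pos=7: emit STR "ok" (now at pos=11)
pos=12: enter STRING mode
pos=12: emit STR "ok" (now at pos=16)
pos=16: emit NUM '12' (now at pos=18)
pos=19: emit MINUS '-'
pos=20: enter COMMENT mode (saw '/*')
exit COMMENT mode (now at pos=30)
pos=30: emit NUM '100' (now at pos=33)
pos=33: emit SEMI ';'
pos=34: emit LPAREN '('
pos=35: emit ID 'tmp' (now at pos=38)
pos=39: emit ID 'z' (now at pos=40)
DONE. 11 tokens: [STR, STR, STR, STR, NUM, MINUS, NUM, SEMI, LPAREN, ID, ID]

Answer: 11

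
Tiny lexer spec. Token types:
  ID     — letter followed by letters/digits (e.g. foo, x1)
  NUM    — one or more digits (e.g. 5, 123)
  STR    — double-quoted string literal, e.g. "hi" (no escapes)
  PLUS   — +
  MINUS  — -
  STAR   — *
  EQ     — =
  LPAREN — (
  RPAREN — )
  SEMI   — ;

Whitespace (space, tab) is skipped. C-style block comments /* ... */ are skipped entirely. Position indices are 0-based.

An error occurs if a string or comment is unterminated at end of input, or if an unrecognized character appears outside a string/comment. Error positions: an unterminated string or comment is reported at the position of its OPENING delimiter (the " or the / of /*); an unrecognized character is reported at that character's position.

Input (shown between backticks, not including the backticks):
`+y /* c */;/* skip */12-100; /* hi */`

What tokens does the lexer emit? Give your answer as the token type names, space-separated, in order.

Answer: PLUS ID SEMI NUM MINUS NUM SEMI

Derivation:
pos=0: emit PLUS '+'
pos=1: emit ID 'y' (now at pos=2)
pos=3: enter COMMENT mode (saw '/*')
exit COMMENT mode (now at pos=10)
pos=10: emit SEMI ';'
pos=11: enter COMMENT mode (saw '/*')
exit COMMENT mode (now at pos=21)
pos=21: emit NUM '12' (now at pos=23)
pos=23: emit MINUS '-'
pos=24: emit NUM '100' (now at pos=27)
pos=27: emit SEMI ';'
pos=29: enter COMMENT mode (saw '/*')
exit COMMENT mode (now at pos=37)
DONE. 7 tokens: [PLUS, ID, SEMI, NUM, MINUS, NUM, SEMI]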